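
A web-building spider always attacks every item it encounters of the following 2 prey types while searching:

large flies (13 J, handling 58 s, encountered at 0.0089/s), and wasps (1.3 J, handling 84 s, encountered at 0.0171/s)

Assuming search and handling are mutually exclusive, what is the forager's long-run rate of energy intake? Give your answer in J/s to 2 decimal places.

Energy encountered per unit search time: 0.0089×13 + 0.0171×1.3 = 0.1379 J/s.
Handling time per unit search time: 0.0089×58 + 0.0171×84 = 1.953.
Rate = 0.1379/(1 + 1.953) = 0.04671 J/s.

0.05 J/s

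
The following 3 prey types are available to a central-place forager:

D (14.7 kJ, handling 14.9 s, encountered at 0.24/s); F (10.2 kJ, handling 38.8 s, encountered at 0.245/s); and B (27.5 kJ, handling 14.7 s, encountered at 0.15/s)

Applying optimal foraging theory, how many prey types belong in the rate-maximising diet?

1

Rank by E/h (kJ/s): B 1.87, D 0.987, F 0.263. Include each in turn until the next type's E/h falls below the running intake rate.
Rate on top 1: 1.287. D: 0.987 < 1.287 → exclude; stop.
Optimal diet: B — 1 of 3 types.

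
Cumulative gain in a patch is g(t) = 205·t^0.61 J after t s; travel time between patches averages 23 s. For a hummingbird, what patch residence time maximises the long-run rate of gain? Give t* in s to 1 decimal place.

36.0 s

By the marginal value theorem, leave when the instantaneous gain rate g'(t) equals the habitat-wide average g(t)/(T + t).
g'(t) = 0.61·205·t^-0.39. Setting 0.61·205·t^-0.39 = 205·t^0.61/(23+t) gives 0.61(23+t) = t, so 0.39·t = 0.61×23.
t* = 0.61×23/0.39 = 35.97 s.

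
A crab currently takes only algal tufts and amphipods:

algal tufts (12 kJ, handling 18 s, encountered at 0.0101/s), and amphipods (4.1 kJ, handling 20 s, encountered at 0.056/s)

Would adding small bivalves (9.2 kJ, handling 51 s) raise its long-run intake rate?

On algal tufts and amphipods alone, R = ΣλE/(1+Σλh) = 0.3508/2.302 = 0.1524 kJ/s.
small bivalves: E/h = 9.2/51 = 0.1804 kJ/s.
Since 0.1804 > R, including small bivalves increases the long-run rate.

Yes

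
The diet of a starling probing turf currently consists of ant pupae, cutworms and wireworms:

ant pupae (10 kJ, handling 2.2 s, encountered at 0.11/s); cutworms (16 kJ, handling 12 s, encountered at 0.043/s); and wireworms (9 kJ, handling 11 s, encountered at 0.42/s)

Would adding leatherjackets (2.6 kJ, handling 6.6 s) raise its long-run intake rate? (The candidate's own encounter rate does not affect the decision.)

Intake rate on the current diet: R = (0.11×10 + 0.043×16 + 0.42×9) / (1 + 0.11×2.2 + 0.043×12 + 0.42×11) = 5.568/6.378 = 0.873 kJ/s.
leatherjackets: E/h = 2.6/6.6 = 0.3939 kJ/s.
Since 0.3939 < R, time spent handling leatherjackets is better spent searching.

No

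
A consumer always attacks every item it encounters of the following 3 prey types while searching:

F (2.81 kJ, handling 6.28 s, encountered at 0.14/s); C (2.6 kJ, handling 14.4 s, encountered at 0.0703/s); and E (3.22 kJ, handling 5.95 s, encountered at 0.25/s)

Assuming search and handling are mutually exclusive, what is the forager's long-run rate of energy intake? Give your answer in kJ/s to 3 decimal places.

R = Σλ_iE_i / (1 + Σλ_ih_i)
Numerator: 0.14×2.81 + 0.0703×2.6 + 0.25×3.22 = 1.381
Denominator: 1 + 0.14×6.28 + 0.0703×14.4 + 0.25×5.95 = 4.379
R = 1.381/4.379 = 0.3154 kJ/s

0.315 kJ/s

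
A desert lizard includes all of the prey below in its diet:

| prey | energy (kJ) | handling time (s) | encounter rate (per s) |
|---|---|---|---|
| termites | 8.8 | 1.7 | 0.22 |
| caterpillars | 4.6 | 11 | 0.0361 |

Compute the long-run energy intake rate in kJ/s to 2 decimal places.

R = Σλ_iE_i / (1 + Σλ_ih_i)
Numerator: 0.22×8.8 + 0.0361×4.6 = 2.102
Denominator: 1 + 0.22×1.7 + 0.0361×11 = 1.771
R = 2.102/1.771 = 1.187 kJ/s

1.19 kJ/s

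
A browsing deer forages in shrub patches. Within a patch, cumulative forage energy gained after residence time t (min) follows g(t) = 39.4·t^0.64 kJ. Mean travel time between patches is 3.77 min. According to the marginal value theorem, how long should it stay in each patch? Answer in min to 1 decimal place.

6.7 min

Maximise g(t)/(T+t): set derivative to zero → g'(t)(T+t) = g(t).
g'(t) = 0.64·39.4·t^-0.36. Setting 0.64·39.4·t^-0.36 = 39.4·t^0.64/(3.77+t) gives 0.64(3.77+t) = t, so 0.36·t = 0.64×3.77.
t* = 0.64×3.77/0.36 = 6.702 min.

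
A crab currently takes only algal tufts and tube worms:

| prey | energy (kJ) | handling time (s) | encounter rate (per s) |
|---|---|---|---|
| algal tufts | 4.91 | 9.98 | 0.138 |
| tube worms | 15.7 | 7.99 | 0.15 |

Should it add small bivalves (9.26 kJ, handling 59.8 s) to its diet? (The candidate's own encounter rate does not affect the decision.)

Intake rate on the current diet: R = (0.138×4.91 + 0.15×15.7) / (1 + 0.138×9.98 + 0.15×7.99) = 3.033/3.576 = 0.8481 kJ/s.
small bivalves: E/h = 9.26/59.8 = 0.1548 kJ/s.
0.1548 < 0.8481, so adding small bivalves would lower the average — exclude it.

No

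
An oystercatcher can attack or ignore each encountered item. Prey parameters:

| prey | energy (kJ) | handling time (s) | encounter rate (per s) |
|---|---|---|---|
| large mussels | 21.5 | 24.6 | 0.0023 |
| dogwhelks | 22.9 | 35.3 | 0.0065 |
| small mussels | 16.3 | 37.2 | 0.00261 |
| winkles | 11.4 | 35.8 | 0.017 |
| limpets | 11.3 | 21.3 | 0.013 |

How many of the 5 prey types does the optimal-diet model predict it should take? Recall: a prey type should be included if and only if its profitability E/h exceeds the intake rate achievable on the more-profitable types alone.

Profitabilities (E/h, kJ/s): large mussels 0.874, dogwhelks 0.649, limpets 0.531, small mussels 0.438, winkles 0.318. Add prey in this order while the next type's profitability exceeds the intake rate on those already taken.
Rate on top 1: 0.0468. dogwhelks: 0.649 > 0.0468 → include.
Rate on top 2: 0.1542. limpets: 0.531 > 0.1542 → include.
Rate on top 3: 0.2209. small mussels: 0.438 > 0.2209 → include.
Rate on top 4: 0.2336. winkles: 0.318 > 0.2336 → include.
Optimal diet: large mussels, dogwhelks, limpets, small mussels, winkles — 5 of 5 types.

5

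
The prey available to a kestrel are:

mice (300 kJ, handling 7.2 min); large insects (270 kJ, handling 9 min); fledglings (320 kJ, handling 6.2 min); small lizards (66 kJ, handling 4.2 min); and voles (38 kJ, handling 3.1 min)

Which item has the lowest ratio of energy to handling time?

voles

In descending order of E/h:
fledglings: 320/6.2 = 51.6 kJ/min
mice: 300/7.2 = 41.7 kJ/min
large insects: 270/9 = 30 kJ/min
small lizards: 66/4.2 = 15.7 kJ/min
voles: 38/3.1 = 12.3 kJ/min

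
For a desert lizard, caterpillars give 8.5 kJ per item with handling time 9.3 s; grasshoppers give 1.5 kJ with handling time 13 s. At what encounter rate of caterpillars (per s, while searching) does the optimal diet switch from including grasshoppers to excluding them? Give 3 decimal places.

0.016 per s

At the threshold, the rate on caterpillars alone equals the profitability of grasshoppers: λ·8.5/(1 + λ·9.3) = 1.5/13 = 0.1154.
Rearranging, λ(8.5 − 0.1154×9.3) = 0.1154, so λ = 0.1154/7.427 = 0.01554 per s.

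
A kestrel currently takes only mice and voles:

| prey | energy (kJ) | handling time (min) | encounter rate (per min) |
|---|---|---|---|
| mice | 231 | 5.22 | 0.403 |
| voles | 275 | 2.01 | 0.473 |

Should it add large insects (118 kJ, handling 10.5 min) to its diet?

Intake rate on the current diet: R = (0.403×231 + 0.473×275) / (1 + 0.403×5.22 + 0.473×2.01) = 223.2/4.054 = 55.04 kJ/min.
Profitability of large insects: 118/10.5 = 11.24 kJ/min.
Since 11.24 < R, time spent handling large insects is better spent searching.

No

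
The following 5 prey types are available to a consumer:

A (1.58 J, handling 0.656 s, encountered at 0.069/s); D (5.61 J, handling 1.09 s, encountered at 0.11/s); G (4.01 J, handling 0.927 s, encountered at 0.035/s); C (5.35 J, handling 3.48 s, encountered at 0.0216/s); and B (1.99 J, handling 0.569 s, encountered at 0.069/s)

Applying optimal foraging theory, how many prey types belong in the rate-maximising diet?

Rank by E/h (J/s): D 5.15, G 4.33, B 3.5, A 2.41, C 1.54. Include each in turn until the next type's E/h falls below the running intake rate.
Rate on top 1: 0.551. G: 4.33 > 0.551 → include.
Rate on top 2: 0.6573. B: 3.5 > 0.6573 → include.
Rate on top 3: 0.7509. A: 2.41 > 0.7509 → include.
Rate on top 4: 0.8115. C: 1.54 > 0.8115 → include.
Optimal diet: D, G, B, A, C — 5 of 5 types.

5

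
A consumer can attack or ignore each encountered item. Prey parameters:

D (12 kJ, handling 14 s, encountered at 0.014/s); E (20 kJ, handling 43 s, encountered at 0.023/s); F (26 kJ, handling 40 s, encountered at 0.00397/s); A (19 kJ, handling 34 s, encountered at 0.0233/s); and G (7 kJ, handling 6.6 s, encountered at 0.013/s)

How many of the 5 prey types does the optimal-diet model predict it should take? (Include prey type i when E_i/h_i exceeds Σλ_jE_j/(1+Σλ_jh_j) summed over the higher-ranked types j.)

5

E/h in descending order: G 1.06, D 0.857, F 0.65, A 0.559, E 0.465 kJ/s. The optimal diet is the largest prefix of this list for which every included type satisfies E_i/h_i > R on the types above it.
Rate on top 1: 0.08381. D: 0.857 > 0.08381 → include.
Rate on top 2: 0.2021. F: 0.65 > 0.2021 → include.
Rate on top 3: 0.2514. A: 0.559 > 0.2514 → include.
Rate on top 4: 0.3605. E: 0.465 > 0.3605 → include.
Optimal diet: G, D, F, A, E — 5 of 5 types.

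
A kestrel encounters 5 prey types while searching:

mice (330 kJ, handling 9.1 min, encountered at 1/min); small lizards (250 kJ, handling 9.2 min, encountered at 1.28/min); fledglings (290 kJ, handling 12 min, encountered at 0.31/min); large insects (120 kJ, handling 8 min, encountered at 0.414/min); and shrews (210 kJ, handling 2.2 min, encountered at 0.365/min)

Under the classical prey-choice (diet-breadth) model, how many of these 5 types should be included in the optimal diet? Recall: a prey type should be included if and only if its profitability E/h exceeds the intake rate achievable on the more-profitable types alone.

E/h in descending order: shrews 95.5, mice 36.3, small lizards 27.2, fledglings 24.2, large insects 15 kJ/min. The optimal diet is the largest prefix of this list for which every included type satisfies E_i/h_i > R on the types above it.
Rate on top 1: 42.51. mice: 36.3 < 42.51 → exclude; stop.
Optimal diet: shrews — 1 of 5 types.

1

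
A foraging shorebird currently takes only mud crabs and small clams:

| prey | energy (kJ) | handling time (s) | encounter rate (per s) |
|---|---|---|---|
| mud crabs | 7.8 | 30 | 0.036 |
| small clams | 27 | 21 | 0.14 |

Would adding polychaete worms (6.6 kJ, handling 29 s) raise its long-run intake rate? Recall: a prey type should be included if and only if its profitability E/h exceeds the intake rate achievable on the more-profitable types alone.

Intake rate on the current diet: R = (0.036×7.8 + 0.14×27) / (1 + 0.036×30 + 0.14×21) = 4.061/5.02 = 0.8089 kJ/s.
polychaete worms: E/h = 6.6/29 = 0.2276 kJ/s.
Since 0.2276 < R, time spent handling polychaete worms is better spent searching.

No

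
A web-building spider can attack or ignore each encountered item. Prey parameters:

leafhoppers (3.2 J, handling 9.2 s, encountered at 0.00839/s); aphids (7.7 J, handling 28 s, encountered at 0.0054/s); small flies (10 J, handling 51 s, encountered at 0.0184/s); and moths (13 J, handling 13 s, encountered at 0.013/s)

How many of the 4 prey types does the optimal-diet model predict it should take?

E/h in descending order: moths 1, leafhoppers 0.348, aphids 0.275, small flies 0.196 J/s. The optimal diet is the largest prefix of this list for which every included type satisfies E_i/h_i > R on the types above it.
Rate on top 1: 0.1446. leafhoppers: 0.348 > 0.1446 → include.
Rate on top 2: 0.1572. aphids: 0.275 > 0.1572 → include.
Rate on top 3: 0.1699. small flies: 0.196 > 0.1699 → include.
Optimal diet: moths, leafhoppers, aphids, small flies — 4 of 4 types.

4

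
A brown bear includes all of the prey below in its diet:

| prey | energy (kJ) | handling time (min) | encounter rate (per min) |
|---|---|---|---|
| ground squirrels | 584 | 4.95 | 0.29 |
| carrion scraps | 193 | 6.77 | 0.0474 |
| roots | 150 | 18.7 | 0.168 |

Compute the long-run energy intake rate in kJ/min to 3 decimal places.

Energy encountered per unit search time: 0.29×584 + 0.0474×193 + 0.168×150 = 203.7 kJ/min.
Handling time per unit search time: 0.29×4.95 + 0.0474×6.77 + 0.168×18.7 = 4.898.
Rate = 203.7/(1 + 4.898) = 34.54 kJ/min.

34.539 kJ/min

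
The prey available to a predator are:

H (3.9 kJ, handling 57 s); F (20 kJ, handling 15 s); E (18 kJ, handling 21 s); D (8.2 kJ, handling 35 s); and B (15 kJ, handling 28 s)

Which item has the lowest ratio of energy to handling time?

Profitability E/h (kJ/s): H = 3.9/57 = 0.0684, F = 20/15 = 1.33, E = 18/21 = 0.857, D = 8.2/35 = 0.234, B = 15/28 = 0.536.
Ranked: F > E > B > D > H.

H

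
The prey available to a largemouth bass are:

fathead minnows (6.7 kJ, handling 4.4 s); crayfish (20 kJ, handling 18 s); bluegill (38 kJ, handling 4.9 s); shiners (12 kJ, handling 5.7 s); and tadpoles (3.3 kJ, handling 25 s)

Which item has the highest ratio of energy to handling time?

Profitability E/h (kJ/s): fathead minnows = 6.7/4.4 = 1.52, crayfish = 20/18 = 1.11, bluegill = 38/4.9 = 7.76, shiners = 12/5.7 = 2.11, tadpoles = 3.3/25 = 0.132.
Ranked: bluegill > shiners > fathead minnows > crayfish > tadpoles.

bluegill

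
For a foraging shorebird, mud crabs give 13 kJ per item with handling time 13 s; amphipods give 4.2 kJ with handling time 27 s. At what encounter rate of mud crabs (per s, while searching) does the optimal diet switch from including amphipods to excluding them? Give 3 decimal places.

0.014 per s

Drop amphipods once their profitability E₂/h₂ falls below the rate achievable on mud crabs alone: E₂/h₂ = λE₁/(1 + λh₁).
Solve for λ: λE₁h₂ = E₂(1 + λh₁) → λ(E₁h₂ − E₂h₁) = E₂ → λ = E₂/(E₁h₂ − E₂h₁).
λ = 4.2/(13×27 − 4.2×13) = 4.2/296.4 = 0.01417 per s.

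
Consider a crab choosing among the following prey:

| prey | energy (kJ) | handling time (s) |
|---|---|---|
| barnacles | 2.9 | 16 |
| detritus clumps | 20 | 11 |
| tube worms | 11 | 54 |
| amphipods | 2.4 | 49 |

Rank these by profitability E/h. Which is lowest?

Profitability E/h (kJ/s): barnacles = 2.9/16 = 0.181, detritus clumps = 20/11 = 1.82, tube worms = 11/54 = 0.204, amphipods = 2.4/49 = 0.049.
Ranked: detritus clumps > tube worms > barnacles > amphipods.

amphipods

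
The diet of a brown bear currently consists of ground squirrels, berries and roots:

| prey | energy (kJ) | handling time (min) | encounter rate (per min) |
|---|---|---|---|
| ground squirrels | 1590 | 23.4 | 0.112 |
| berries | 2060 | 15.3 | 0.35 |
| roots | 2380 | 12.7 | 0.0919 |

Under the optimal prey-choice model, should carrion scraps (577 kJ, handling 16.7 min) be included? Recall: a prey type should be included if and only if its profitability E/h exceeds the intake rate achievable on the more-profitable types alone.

Current rate: (0.112×1590 + 0.35×2060 + 0.0919×2380)/(1 + 0.112×23.4 + 0.35×15.3 + 0.0919×12.7) = 110.2 kJ/min.
Profitability of carrion scraps: 577/16.7 = 34.55 kJ/min.
34.55 < 110.2, so adding carrion scraps would lower the average — exclude it.

No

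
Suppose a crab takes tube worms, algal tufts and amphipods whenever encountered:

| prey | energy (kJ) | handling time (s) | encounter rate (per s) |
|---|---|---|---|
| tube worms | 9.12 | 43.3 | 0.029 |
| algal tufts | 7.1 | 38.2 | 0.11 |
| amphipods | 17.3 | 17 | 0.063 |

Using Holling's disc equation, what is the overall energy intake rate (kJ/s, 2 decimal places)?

0.28 kJ/s

R = (0.029×9.12 + 0.11×7.1 + 0.063×17.3) / (1 + 0.029×43.3 + 0.11×38.2 + 0.063×17) = 2.135/7.529 = 0.2836 kJ/s.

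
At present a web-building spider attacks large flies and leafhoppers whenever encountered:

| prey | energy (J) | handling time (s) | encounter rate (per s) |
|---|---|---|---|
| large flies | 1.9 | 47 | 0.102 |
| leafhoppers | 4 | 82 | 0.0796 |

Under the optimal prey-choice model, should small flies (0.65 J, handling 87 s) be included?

No

On large flies and leafhoppers alone, R = ΣλE/(1+Σλh) = 0.5122/12.32 = 0.04157 J/s.
Profitability of small flies: 0.65/87 = 0.007471 J/s.
Since 0.007471 < R, time spent handling small flies is better spent searching.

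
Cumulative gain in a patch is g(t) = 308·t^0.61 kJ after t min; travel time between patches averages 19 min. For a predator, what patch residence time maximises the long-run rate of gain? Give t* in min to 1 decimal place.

29.7 min

By the marginal value theorem, leave when the instantaneous gain rate g'(t) equals the habitat-wide average g(t)/(T + t).
g'(t) = 0.61·308·t^-0.39. Setting 0.61·308·t^-0.39 = 308·t^0.61/(19+t) gives 0.61(19+t) = t, so 0.39·t = 0.61×19.
t* = 0.61×19/0.39 = 29.72 min.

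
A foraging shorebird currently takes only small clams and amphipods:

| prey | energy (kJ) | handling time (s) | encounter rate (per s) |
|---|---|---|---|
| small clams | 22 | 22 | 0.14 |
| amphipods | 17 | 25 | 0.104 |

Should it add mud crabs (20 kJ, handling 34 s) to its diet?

No

Current rate: (0.14×22 + 0.104×17)/(1 + 0.14×22 + 0.104×25) = 0.7257 kJ/s.
Profitability of mud crabs: 20/34 = 0.5882 kJ/s.
Since 0.5882 < R, time spent handling mud crabs is better spent searching.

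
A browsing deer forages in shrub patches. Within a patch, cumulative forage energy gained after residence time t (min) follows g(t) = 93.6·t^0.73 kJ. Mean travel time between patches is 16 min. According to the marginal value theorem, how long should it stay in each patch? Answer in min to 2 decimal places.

43.26 min

Optimal t* satisfies g'(t*) = g(t*)/(T + t*).
g'(t) = 0.73·93.6·t^-0.27. Setting 0.73·93.6·t^-0.27 = 93.6·t^0.73/(16+t) gives 0.73(16+t) = t, so 0.27·t = 0.73×16.
t* = 0.73×16/0.27 = 43.26 min.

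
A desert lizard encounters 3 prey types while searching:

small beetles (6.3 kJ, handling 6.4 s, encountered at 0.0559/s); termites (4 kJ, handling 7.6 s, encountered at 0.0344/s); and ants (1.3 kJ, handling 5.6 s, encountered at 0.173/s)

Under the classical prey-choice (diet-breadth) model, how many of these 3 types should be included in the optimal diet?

2

Rank by E/h (kJ/s): small beetles 0.984, termites 0.526, ants 0.232. Include each in turn until the next type's E/h falls below the running intake rate.
Rate on top 1: 0.2594. termites: 0.526 > 0.2594 → include.
Rate on top 2: 0.3025. ants: 0.232 < 0.3025 → exclude; stop.
Optimal diet: small beetles, termites — 2 of 3 types.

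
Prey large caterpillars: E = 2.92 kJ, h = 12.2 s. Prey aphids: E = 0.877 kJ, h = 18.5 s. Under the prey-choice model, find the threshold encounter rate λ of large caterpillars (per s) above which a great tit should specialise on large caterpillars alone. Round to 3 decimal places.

Drop aphids once their profitability E₂/h₂ falls below the rate achievable on large caterpillars alone: E₂/h₂ = λE₁/(1 + λh₁).
Solve for λ: λE₁h₂ = E₂(1 + λh₁) → λ(E₁h₂ − E₂h₁) = E₂ → λ = E₂/(E₁h₂ − E₂h₁).
λ = 0.877/(2.92×18.5 − 0.877×12.2) = 0.877/43.32 = 0.02024 per s.

0.020 per s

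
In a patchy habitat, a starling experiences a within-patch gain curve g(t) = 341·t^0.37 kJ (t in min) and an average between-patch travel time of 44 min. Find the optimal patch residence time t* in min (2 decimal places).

25.84 min

Maximise g(t)/(T+t): set derivative to zero → g'(t)(T+t) = g(t).
g'(t) = 0.37·341·t^-0.63. Setting 0.37·341·t^-0.63 = 341·t^0.37/(44+t) gives 0.37(44+t) = t, so 0.63·t = 0.37×44.
t* = 0.37×44/0.63 = 25.84 min.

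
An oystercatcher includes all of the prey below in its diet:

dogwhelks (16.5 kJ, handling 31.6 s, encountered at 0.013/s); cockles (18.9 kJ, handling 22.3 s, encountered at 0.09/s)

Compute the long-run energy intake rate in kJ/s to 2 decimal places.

Energy encountered per unit search time: 0.013×16.5 + 0.09×18.9 = 1.915 kJ/s.
Handling time per unit search time: 0.013×31.6 + 0.09×22.3 = 2.418.
Rate = 1.915/(1 + 2.418) = 0.5604 kJ/s.

0.56 kJ/s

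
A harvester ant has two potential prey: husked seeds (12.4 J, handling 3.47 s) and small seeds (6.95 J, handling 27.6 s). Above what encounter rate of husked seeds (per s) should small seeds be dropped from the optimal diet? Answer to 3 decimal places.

The zero-one rule: include small seeds iff E₂/h₂ > λE₁/(1+λh₁). Equality gives the switch point.
λE₁h₂ = E₂ + λE₂h₁ ⇒ λ = E₂/(E₁h₂ − E₂h₁) = 6.95/(342.2 − 24.12) = 0.02185 per s.

0.022 per s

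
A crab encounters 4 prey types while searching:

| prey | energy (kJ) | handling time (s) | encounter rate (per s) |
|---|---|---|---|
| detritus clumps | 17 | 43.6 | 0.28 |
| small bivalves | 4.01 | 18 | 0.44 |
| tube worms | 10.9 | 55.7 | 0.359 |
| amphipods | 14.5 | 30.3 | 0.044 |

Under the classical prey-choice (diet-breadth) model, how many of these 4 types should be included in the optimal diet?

E/h in descending order: amphipods 0.479, detritus clumps 0.39, small bivalves 0.223, tube worms 0.196 kJ/s. The optimal diet is the largest prefix of this list for which every included type satisfies E_i/h_i > R on the types above it.
Rate on top 1: 0.2734. detritus clumps: 0.39 > 0.2734 → include.
Rate on top 2: 0.3712. small bivalves: 0.223 < 0.3712 → exclude; stop.
Optimal diet: amphipods, detritus clumps — 2 of 4 types.

2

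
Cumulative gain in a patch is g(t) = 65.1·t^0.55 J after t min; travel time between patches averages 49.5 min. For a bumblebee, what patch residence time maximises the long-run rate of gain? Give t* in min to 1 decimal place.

Maximise g(t)/(T+t): set derivative to zero → g'(t)(T+t) = g(t).
g'(t) = 0.55·65.1·t^-0.45. Setting 0.55·65.1·t^-0.45 = 65.1·t^0.55/(49.5+t) gives 0.55(49.5+t) = t, so 0.45·t = 0.55×49.5.
t* = 0.55×49.5/0.45 = 60.5 min.

60.5 min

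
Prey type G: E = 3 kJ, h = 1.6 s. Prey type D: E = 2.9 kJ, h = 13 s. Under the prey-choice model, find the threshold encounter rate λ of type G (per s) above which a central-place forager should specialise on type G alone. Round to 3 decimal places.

0.084 per s

The zero-one rule: include type D iff E₂/h₂ > λE₁/(1+λh₁). Equality gives the switch point.
λE₁h₂ = E₂ + λE₂h₁ ⇒ λ = E₂/(E₁h₂ − E₂h₁) = 2.9/(39 − 4.64) = 0.0844 per s.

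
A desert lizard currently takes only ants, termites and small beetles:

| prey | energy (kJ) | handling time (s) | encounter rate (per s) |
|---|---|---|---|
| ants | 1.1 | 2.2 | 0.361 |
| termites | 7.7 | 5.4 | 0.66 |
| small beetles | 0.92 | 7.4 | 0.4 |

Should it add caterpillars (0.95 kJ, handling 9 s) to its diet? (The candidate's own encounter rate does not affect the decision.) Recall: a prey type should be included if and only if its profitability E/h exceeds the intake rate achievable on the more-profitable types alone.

Intake rate on the current diet: R = (0.361×1.1 + 0.66×7.7 + 0.4×0.92) / (1 + 0.361×2.2 + 0.66×5.4 + 0.4×7.4) = 5.847/8.318 = 0.7029 kJ/s.
Profitability of caterpillars: 0.95/9 = 0.1056 kJ/s.
Since 0.1056 < R, time spent handling caterpillars is better spent searching.

No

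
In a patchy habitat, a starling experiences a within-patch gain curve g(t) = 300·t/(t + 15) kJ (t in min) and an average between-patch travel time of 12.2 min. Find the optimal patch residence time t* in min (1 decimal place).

13.5 min

Maximise g(t)/(T+t): set derivative to zero → g'(t)(T+t) = g(t).
g'(t) = 300·15/(t + 15)². Setting 300·15/(t+15)² = 300t/[(t+15)(12.2+t)] gives 15(12.2+t) = t(t+15), so t² = 15×12.2 = 183.
t* = √183 = 13.53 min.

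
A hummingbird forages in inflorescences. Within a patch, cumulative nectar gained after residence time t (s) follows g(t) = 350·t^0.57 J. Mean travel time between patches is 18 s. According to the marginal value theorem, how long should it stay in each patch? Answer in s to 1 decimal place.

Maximise g(t)/(T+t): set derivative to zero → g'(t)(T+t) = g(t).
g'(t) = 0.57·350·t^-0.43. Setting 0.57·350·t^-0.43 = 350·t^0.57/(18+t) gives 0.57(18+t) = t, so 0.43·t = 0.57×18.
t* = 0.57×18/0.43 = 23.86 s.

23.9 s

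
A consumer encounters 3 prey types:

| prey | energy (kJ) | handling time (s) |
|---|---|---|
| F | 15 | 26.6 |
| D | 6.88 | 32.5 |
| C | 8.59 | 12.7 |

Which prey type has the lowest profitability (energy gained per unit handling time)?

D

Profitability E/h (kJ/s): F = 15/26.6 = 0.564, D = 6.88/32.5 = 0.212, C = 8.59/12.7 = 0.676.
Ranked: C > F > D.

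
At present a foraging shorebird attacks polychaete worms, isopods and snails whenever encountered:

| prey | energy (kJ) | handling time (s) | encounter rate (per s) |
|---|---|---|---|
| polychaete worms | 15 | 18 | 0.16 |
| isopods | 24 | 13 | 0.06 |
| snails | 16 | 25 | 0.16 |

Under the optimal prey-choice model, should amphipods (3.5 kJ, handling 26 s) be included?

No

On polychaete worms, isopods and snails alone, R = ΣλE/(1+Σλh) = 6.4/8.66 = 0.739 kJ/s.
Profitability of amphipods: 3.5/26 = 0.1346 kJ/s.
Since 0.1346 < R, time spent handling amphipods is better spent searching.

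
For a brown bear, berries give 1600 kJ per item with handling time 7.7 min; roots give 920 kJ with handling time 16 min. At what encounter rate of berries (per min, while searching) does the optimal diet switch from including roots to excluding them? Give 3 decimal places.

0.050 per min

The zero-one rule: include roots iff E₂/h₂ > λE₁/(1+λh₁). Equality gives the switch point.
λE₁h₂ = E₂ + λE₂h₁ ⇒ λ = E₂/(E₁h₂ − E₂h₁) = 920/(2.56e+04 − 7084) = 0.04969 per min.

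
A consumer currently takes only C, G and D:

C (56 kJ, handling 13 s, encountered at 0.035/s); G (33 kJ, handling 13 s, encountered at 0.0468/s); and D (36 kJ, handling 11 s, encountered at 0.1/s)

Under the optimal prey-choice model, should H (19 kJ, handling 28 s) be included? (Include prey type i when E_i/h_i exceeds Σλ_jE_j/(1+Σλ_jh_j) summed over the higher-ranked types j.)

Intake rate on the current diet: R = (0.035×56 + 0.0468×33 + 0.1×36) / (1 + 0.035×13 + 0.0468×13 + 0.1×11) = 7.104/3.163 = 2.246 kJ/s.
Profitability of H: 19/28 = 0.6786 kJ/s.
0.6786 < 2.246, so adding H would lower the average — exclude it.

No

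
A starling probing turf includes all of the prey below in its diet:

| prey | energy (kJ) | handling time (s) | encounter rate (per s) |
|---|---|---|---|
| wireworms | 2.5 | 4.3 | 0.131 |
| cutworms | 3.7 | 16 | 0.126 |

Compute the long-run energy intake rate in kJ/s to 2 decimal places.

0.22 kJ/s

Energy encountered per unit search time: 0.131×2.5 + 0.126×3.7 = 0.7937 kJ/s.
Handling time per unit search time: 0.131×4.3 + 0.126×16 = 2.579.
Rate = 0.7937/(1 + 2.579) = 0.2217 kJ/s.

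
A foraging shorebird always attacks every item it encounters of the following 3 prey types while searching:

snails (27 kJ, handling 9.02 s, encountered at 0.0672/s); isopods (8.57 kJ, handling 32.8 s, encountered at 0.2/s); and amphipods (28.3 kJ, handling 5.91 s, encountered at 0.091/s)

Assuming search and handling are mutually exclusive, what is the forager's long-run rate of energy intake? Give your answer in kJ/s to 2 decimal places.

R = (0.0672×27 + 0.2×8.57 + 0.091×28.3) / (1 + 0.0672×9.02 + 0.2×32.8 + 0.091×5.91) = 6.104/8.704 = 0.7013 kJ/s.

0.70 kJ/s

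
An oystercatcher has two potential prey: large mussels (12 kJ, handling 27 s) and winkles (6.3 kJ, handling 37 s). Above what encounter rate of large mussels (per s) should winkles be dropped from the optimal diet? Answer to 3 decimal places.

Drop winkles once their profitability E₂/h₂ falls below the rate achievable on large mussels alone: E₂/h₂ = λE₁/(1 + λh₁).
Solve for λ: λE₁h₂ = E₂(1 + λh₁) → λ(E₁h₂ − E₂h₁) = E₂ → λ = E₂/(E₁h₂ − E₂h₁).
λ = 6.3/(12×37 − 6.3×27) = 6.3/273.9 = 0.023 per s.

0.023 per s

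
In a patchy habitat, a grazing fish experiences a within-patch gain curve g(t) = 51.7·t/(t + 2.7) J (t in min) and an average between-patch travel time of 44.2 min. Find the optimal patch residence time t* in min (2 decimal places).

By the marginal value theorem, leave when the instantaneous gain rate g'(t) equals the habitat-wide average g(t)/(T + t).
g'(t) = 51.7·2.7/(t + 2.7)². Setting 51.7·2.7/(t+2.7)² = 51.7t/[(t+2.7)(44.2+t)] gives 2.7(44.2+t) = t(t+2.7), so t² = 2.7×44.2 = 119.3.
t* = √119.3 = 10.92 min.

10.92 min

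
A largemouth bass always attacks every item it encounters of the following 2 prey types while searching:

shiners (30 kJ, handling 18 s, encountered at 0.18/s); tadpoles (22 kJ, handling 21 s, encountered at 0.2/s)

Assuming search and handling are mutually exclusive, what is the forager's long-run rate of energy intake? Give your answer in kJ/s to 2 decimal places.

1.16 kJ/s

R = (0.18×30 + 0.2×22) / (1 + 0.18×18 + 0.2×21) = 9.8/8.44 = 1.161 kJ/s.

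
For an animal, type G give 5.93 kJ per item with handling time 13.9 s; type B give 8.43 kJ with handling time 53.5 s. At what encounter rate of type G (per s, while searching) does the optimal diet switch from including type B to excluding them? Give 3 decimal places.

The zero-one rule: include type B iff E₂/h₂ > λE₁/(1+λh₁). Equality gives the switch point.
λE₁h₂ = E₂ + λE₂h₁ ⇒ λ = E₂/(E₁h₂ − E₂h₁) = 8.43/(317.3 − 117.2) = 0.04213 per s.

0.042 per s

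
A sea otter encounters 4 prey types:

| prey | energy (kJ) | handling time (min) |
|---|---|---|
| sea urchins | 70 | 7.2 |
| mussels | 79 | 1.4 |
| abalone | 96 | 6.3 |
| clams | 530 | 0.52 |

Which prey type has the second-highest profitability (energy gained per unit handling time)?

mussels

Profitability E/h (kJ/min): sea urchins = 70/7.2 = 9.72, mussels = 79/1.4 = 56.4, abalone = 96/6.3 = 15.2, clams = 530/0.52 = 1.02e+03.
Ranked: clams > mussels > abalone > sea urchins.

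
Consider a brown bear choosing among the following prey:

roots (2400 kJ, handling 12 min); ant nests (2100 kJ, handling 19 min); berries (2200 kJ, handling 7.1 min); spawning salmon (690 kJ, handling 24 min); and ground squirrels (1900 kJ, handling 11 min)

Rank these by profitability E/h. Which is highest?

Profitability E/h (kJ/min): roots = 2400/12 = 200, ant nests = 2100/19 = 111, berries = 2200/7.1 = 310, spawning salmon = 690/24 = 28.8, ground squirrels = 1900/11 = 173.
Ranked: berries > roots > ground squirrels > ant nests > spawning salmon.

berries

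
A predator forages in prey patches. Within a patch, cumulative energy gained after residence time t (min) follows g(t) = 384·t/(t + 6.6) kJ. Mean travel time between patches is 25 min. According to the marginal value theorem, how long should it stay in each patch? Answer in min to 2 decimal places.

By the marginal value theorem, leave when the instantaneous gain rate g'(t) equals the habitat-wide average g(t)/(T + t).
g'(t) = 384·6.6/(t + 6.6)². Setting 384·6.6/(t+6.6)² = 384t/[(t+6.6)(25+t)] gives 6.6(25+t) = t(t+6.6), so t² = 6.6×25 = 165.
t* = √165 = 12.85 min.

12.85 min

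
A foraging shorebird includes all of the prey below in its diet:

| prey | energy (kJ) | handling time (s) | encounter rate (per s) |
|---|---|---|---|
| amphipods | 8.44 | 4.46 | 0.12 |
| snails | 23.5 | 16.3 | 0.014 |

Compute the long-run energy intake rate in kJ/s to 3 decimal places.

R = (0.12×8.44 + 0.014×23.5) / (1 + 0.12×4.46 + 0.014×16.3) = 1.342/1.763 = 0.7609 kJ/s.

0.761 kJ/s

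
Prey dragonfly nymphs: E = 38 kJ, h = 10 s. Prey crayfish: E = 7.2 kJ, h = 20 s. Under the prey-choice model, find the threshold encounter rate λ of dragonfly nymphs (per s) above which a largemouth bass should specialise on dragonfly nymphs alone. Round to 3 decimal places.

0.010 per s

The zero-one rule: include crayfish iff E₂/h₂ > λE₁/(1+λh₁). Equality gives the switch point.
λE₁h₂ = E₂ + λE₂h₁ ⇒ λ = E₂/(E₁h₂ − E₂h₁) = 7.2/(760 − 72) = 0.01047 per s.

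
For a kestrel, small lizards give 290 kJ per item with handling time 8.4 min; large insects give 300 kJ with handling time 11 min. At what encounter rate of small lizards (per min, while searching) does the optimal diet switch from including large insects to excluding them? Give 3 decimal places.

0.448 per min

At the threshold, the rate on small lizards alone equals the profitability of large insects: λ·290/(1 + λ·8.4) = 300/11 = 27.27.
Rearranging, λ(290 − 27.27×8.4) = 27.27, so λ = 27.27/60.91 = 0.4478 per min.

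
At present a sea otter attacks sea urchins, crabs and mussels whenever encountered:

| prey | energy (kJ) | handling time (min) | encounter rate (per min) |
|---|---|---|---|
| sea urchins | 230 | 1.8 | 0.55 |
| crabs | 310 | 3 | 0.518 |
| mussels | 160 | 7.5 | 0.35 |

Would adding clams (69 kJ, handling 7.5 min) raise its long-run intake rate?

Current rate: (0.55×230 + 0.518×310 + 0.35×160)/(1 + 0.55×1.8 + 0.518×3 + 0.35×7.5) = 55.61 kJ/min.
clams: E/h = 69/7.5 = 9.2 kJ/min.
Since 9.2 < R, time spent handling clams is better spent searching.

No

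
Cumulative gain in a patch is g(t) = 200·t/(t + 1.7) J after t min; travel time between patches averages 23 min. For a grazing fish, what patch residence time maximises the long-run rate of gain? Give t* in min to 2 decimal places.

By the marginal value theorem, leave when the instantaneous gain rate g'(t) equals the habitat-wide average g(t)/(T + t).
g'(t) = 200·1.7/(t + 1.7)². Setting 200·1.7/(t+1.7)² = 200t/[(t+1.7)(23+t)] gives 1.7(23+t) = t(t+1.7), so t² = 1.7×23 = 39.1.
t* = √39.1 = 6.253 min.

6.25 min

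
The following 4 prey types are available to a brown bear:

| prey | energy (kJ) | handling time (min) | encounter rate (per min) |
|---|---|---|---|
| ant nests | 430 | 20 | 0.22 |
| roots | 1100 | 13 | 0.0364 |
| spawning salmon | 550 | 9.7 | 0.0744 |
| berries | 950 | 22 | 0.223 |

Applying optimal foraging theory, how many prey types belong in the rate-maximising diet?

Rank by E/h (kJ/min): roots 84.6, spawning salmon 56.7, berries 43.2, ant nests 21.5. Include each in turn until the next type's E/h falls below the running intake rate.
Rate on top 1: 27.18. spawning salmon: 56.7 > 27.18 → include.
Rate on top 2: 36.89. berries: 43.2 > 36.89 → include.
Rate on top 3: 41.24. ant nests: 21.5 < 41.24 → exclude; stop.
Optimal diet: roots, spawning salmon, berries — 3 of 4 types.

3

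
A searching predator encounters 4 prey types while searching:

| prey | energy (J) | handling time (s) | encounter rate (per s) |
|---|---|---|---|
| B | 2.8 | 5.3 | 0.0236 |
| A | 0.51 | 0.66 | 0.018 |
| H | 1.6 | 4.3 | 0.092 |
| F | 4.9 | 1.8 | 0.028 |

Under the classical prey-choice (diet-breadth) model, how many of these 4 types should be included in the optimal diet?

4

Profitabilities (E/h, J/s): F 2.72, A 0.773, B 0.528, H 0.372. Add prey in this order while the next type's profitability exceeds the intake rate on those already taken.
Rate on top 1: 0.1306. A: 0.773 > 0.1306 → include.
Rate on top 2: 0.1378. B: 0.528 > 0.1378 → include.
Rate on top 3: 0.1789. H: 0.372 > 0.1789 → include.
Optimal diet: F, A, B, H — 4 of 4 types.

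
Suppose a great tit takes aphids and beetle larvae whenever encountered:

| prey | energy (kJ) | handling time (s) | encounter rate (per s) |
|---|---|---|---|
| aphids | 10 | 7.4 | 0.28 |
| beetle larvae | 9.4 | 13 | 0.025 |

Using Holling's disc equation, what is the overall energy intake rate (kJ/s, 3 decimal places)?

Energy encountered per unit search time: 0.28×10 + 0.025×9.4 = 3.035 kJ/s.
Handling time per unit search time: 0.28×7.4 + 0.025×13 = 2.397.
Rate = 3.035/(1 + 2.397) = 0.8934 kJ/s.

0.893 kJ/s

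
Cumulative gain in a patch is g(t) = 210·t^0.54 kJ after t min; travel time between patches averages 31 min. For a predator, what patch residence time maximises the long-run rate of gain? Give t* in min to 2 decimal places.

By the marginal value theorem, leave when the instantaneous gain rate g'(t) equals the habitat-wide average g(t)/(T + t).
g'(t) = 0.54·210·t^-0.46. Setting 0.54·210·t^-0.46 = 210·t^0.54/(31+t) gives 0.54(31+t) = t, so 0.46·t = 0.54×31.
t* = 0.54×31/0.46 = 36.39 min.

36.39 min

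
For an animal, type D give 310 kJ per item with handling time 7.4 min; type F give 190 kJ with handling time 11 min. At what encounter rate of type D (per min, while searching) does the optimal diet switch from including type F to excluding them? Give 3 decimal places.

The zero-one rule: include type F iff E₂/h₂ > λE₁/(1+λh₁). Equality gives the switch point.
λE₁h₂ = E₂ + λE₂h₁ ⇒ λ = E₂/(E₁h₂ − E₂h₁) = 190/(3410 − 1406) = 0.09481 per min.

0.095 per min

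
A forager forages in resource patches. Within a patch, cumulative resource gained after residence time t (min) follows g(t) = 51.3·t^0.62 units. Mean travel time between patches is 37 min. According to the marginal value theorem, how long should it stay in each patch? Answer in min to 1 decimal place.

By the marginal value theorem, leave when the instantaneous gain rate g'(t) equals the habitat-wide average g(t)/(T + t).
g'(t) = 0.62·51.3·t^-0.38. Setting 0.62·51.3·t^-0.38 = 51.3·t^0.62/(37+t) gives 0.62(37+t) = t, so 0.38·t = 0.62×37.
t* = 0.62×37/0.38 = 60.37 min.

60.4 min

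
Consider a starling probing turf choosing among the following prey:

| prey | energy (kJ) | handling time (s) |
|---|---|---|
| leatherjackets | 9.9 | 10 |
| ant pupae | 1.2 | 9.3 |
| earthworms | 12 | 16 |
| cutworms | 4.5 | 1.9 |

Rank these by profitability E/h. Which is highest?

In descending order of E/h:
cutworms: 4.5/1.9 = 2.37 kJ/s
leatherjackets: 9.9/10 = 0.99 kJ/s
earthworms: 12/16 = 0.75 kJ/s
ant pupae: 1.2/9.3 = 0.129 kJ/s

cutworms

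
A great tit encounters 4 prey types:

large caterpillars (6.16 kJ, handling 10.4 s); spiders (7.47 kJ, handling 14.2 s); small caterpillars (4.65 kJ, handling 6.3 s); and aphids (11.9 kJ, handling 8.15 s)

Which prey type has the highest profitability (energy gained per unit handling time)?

Profitability E/h (kJ/s): large caterpillars = 6.16/10.4 = 0.592, spiders = 7.47/14.2 = 0.526, small caterpillars = 4.65/6.3 = 0.738, aphids = 11.9/8.15 = 1.46.
Ranked: aphids > small caterpillars > large caterpillars > spiders.

aphids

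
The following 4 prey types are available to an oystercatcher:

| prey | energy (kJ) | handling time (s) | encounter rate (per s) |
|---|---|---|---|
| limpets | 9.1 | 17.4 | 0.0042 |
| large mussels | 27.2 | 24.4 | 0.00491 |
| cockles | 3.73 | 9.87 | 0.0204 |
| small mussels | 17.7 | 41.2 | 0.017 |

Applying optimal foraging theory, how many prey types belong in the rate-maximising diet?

4

E/h in descending order: large mussels 1.11, limpets 0.523, small mussels 0.43, cockles 0.378 kJ/s. The optimal diet is the largest prefix of this list for which every included type satisfies E_i/h_i > R on the types above it.
Rate on top 1: 0.1193. limpets: 0.523 > 0.1193 → include.
Rate on top 2: 0.144. small mussels: 0.43 > 0.144 → include.
Rate on top 3: 0.2497. cockles: 0.378 > 0.2497 → include.
Optimal diet: large mussels, limpets, small mussels, cockles — 4 of 4 types.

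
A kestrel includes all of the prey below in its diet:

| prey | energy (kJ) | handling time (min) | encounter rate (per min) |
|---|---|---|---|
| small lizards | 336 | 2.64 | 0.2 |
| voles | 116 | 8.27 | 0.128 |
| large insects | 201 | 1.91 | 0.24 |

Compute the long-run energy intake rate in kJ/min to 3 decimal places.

42.788 kJ/min

Energy encountered per unit search time: 0.2×336 + 0.128×116 + 0.24×201 = 130.3 kJ/min.
Handling time per unit search time: 0.2×2.64 + 0.128×8.27 + 0.24×1.91 = 2.045.
Rate = 130.3/(1 + 2.045) = 42.79 kJ/min.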